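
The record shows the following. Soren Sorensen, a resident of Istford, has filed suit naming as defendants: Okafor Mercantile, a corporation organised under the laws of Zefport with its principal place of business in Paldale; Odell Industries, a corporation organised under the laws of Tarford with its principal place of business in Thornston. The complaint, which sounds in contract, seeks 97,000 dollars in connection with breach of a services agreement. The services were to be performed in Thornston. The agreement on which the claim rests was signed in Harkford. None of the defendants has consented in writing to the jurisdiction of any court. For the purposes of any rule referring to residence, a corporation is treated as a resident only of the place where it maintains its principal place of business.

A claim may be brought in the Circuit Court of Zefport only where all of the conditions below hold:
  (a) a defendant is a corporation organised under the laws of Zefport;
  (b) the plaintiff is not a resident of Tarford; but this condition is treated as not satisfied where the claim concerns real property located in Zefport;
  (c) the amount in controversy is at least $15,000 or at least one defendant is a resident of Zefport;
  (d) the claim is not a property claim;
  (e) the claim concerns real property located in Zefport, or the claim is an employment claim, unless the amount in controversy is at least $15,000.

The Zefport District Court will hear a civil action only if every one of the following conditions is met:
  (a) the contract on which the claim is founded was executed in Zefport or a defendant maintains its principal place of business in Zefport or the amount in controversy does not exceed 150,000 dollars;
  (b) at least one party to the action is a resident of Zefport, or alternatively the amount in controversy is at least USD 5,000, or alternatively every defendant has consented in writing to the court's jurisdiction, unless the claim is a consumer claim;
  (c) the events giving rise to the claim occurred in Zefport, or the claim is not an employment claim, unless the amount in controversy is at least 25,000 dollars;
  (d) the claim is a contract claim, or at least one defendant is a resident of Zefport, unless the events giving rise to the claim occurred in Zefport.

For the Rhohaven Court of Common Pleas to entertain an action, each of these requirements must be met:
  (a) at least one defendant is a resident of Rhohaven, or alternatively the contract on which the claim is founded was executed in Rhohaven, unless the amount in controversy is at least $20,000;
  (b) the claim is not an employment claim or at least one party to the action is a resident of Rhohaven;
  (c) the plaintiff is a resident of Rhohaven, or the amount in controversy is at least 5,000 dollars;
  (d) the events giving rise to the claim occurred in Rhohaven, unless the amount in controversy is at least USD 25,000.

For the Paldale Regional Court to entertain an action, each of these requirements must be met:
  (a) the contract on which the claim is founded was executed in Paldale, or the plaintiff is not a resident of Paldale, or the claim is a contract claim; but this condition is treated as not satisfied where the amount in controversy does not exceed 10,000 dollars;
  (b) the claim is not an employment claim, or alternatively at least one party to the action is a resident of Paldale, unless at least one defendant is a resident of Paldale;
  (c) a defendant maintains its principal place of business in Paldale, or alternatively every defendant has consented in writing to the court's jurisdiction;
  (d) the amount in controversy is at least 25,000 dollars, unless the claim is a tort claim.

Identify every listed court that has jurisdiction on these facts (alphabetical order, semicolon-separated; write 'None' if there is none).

The Circuit Court of Zefport:
  (a) Okafor Mercantile is organised under the laws of Zefport. Met.
  (b) The plaintiff resides in Istford, which is not Tarford. The exception is not triggered, since the claim does not concern real property. Condition met.
  (c) The amount in controversy is 97,000 dollars, which meets the USD 15,000 floor — that alternative is enough. Satisfied.
  (d) The claim is a contract claim, not a property claim. Met.
  (e) The claim does not concern real property; the claim is a contract claim, not an employment claim — no alternative holds. The proviso rescues it, though: the amount in controversy is 97,000 dollars, which meets the USD 15,000 floor. Met.
  → All conditions met; jurisdiction exists.
The Zefport District Court:
  (a) The amount in controversy is $97,000, within the USD 150,000 ceiling, so one alternative holds. Condition met.
  (b) The amount in controversy is $97,000, which meets the $5,000 floor, so one alternative holds. Condition met.
  (c) The claim is a contract claim, not an employment claim, which satisfies one of the alternatives. Met.
  (d) The claim is a contract claim — that alternative is enough. Met.
  → Every requirement is satisfied — jurisdiction.
The Rhohaven Court of Common Pleas:
  (a) No defendant resides in Rhohaven (they reside in Paldale, Thornston); the contract was executed in Harkford, not Rhohaven — every alternative fails. But the amount in controversy is $97,000, which meets the USD 20,000 floor, and the 'unless' clause therefore excuses the requirement. Condition met.
  (b) The claim is a contract claim, not an employment claim — that alternative is enough. Satisfied.
  (c) The amount in controversy is 97,000 dollars, which meets the USD 5,000 floor — that alternative is enough. Met.
  (d) The operative events occurred in Thornston, not Rhohaven. But the amount in controversy is 97,000 dollars, which meets the $25,000 floor, and the 'unless' clause therefore excuses the requirement. Condition met.
  → All conditions met; jurisdiction exists.
The Paldale Regional Court:
  (a) The plaintiff resides in Istford, which is not Paldale, so one alternative holds. And the carve-out is inapplicable — the amount in controversy is 97,000 dollars, above the $10,000 ceiling. Met.
  (b) The claim is a contract claim, not an employment claim — that alternative is enough. Condition met.
  (c) Okafor Mercantile has its principal place of business in Paldale, which satisfies one of the alternatives. Met.
  (d) The amount in controversy is USD 97,000, which meets the $25,000 floor. Satisfied.
  → Every requirement is satisfied — jurisdiction.

the Circuit Court of Zefport; the Paldale Regional Court; the Rhohaven Court of Common Pleas; the Zefport District Court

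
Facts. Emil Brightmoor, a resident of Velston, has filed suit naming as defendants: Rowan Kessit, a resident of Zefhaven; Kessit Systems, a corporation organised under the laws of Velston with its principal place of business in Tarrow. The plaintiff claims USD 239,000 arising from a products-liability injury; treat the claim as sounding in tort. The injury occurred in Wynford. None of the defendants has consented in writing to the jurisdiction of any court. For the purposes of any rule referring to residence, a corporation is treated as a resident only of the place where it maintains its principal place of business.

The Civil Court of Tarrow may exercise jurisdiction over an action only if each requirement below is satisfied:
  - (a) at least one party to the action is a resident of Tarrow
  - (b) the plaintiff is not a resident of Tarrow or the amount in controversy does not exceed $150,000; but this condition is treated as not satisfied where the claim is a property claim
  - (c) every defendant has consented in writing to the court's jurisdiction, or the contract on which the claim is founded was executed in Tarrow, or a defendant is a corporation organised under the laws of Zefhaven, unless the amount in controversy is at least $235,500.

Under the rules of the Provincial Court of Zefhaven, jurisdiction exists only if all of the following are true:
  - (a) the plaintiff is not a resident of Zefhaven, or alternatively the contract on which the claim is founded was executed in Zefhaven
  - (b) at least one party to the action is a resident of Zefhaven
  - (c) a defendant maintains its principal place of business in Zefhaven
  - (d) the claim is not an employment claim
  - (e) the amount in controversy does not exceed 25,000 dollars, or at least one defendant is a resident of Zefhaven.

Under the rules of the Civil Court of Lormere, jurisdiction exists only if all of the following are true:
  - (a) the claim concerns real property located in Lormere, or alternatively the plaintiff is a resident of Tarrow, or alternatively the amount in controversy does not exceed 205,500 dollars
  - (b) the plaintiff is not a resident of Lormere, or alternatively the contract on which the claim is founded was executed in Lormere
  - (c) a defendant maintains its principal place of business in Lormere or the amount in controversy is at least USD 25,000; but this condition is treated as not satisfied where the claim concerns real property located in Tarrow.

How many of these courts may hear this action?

1

The Civil Court of Tarrow:
  (a) Kessit Systems resides in Tarrow. Satisfied.
  (b) The plaintiff resides in Velston, which is not Tarrow, so this disjunct is met. And the carve-out is inapplicable — the claim is a tort claim, not a property claim. Met.
  (c) No such written consent has been filed; no contract (and hence no place of execution) is alleged; the corporate defendant(s) are organised in Velston, not Zefhaven — every alternative fails. The proviso rescues it, though: the amount in controversy is 239,000 dollars, which meets the 235,500 dollars floor. Condition met.
  → Jurisdiction lies.
The Provincial Court of Zefhaven:
  (a) The plaintiff resides in Velston, which is not Zefhaven, which satisfies one of the alternatives. Satisfied.
  (b) Rowan Kessit resides in Zefhaven. Condition met.
  (c) The corporate defendant(s) have their principal place of business in Tarrow, not Zefhaven. Condition not met.
  (d) The claim is a tort claim, not an employment claim. Satisfied.
  (e) Rowan Kessit resides in Zefhaven, which satisfies one of the alternatives. Met.
  → At least one condition fails; no jurisdiction.
The Civil Court of Lormere:
  (a) The claim does not concern real property; the plaintiff resides in Velston, not Tarrow; the amount in controversy is 239,000 dollars, above the $205,500 ceiling — none of the alternatives is met. Not satisfied.
  (b) The plaintiff resides in Velston, which is not Lormere, which satisfies one of the alternatives. Satisfied.
  (c) The amount in controversy is 239,000 dollars, which meets the 25,000 dollars floor, so this disjunct is met. The exception is not triggered, since the claim does not concern real property. Satisfied.
  → No jurisdiction.
Courts with jurisdiction: the Civil Court of Tarrow — 1 in total.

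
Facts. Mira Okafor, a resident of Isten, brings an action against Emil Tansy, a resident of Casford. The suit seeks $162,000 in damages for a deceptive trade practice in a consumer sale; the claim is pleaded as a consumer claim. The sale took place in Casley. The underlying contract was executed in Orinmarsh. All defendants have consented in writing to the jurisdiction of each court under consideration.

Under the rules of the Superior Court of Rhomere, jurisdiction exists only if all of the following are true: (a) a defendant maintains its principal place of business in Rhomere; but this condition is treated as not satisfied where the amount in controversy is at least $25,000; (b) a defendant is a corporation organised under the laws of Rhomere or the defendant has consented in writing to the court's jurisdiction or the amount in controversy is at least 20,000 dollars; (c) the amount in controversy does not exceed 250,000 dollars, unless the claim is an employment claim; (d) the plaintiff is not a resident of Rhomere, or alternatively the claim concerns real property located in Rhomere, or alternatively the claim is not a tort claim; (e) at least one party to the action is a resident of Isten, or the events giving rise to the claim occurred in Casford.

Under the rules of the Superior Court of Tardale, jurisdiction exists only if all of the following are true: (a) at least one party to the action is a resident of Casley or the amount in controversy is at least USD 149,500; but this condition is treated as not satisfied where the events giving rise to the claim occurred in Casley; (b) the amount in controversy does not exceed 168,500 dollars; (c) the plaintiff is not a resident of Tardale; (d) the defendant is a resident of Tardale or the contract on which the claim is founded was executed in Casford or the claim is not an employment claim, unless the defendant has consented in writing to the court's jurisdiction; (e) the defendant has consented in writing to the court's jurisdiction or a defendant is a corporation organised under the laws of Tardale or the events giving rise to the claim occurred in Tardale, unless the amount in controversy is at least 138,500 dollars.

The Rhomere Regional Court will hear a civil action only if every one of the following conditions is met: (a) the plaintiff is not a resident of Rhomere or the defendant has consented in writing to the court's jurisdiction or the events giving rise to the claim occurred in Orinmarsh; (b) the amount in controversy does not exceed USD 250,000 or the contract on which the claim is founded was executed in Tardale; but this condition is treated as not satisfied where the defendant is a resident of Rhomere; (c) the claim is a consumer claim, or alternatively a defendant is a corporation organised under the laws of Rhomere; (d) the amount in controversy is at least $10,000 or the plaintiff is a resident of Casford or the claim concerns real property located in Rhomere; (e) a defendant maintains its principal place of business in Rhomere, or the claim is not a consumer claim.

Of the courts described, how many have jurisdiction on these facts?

The Superior Court of Rhomere:
  (a) No defendant is a corporation. Fails.
  (b) Every defendant has filed written consent, so this disjunct is met. Condition met.
  (c) The amount in controversy is $162,000, within the $250,000 ceiling. Met.
  (d) The plaintiff resides in Isten, which is not Rhomere, so one alternative holds. Met.
  (e) Mira Okafor resides in Isten — that alternative is enough. Satisfied.
  → The court lacks jurisdiction.
The Superior Court of Tardale:
  (a) The amount in controversy is $162,000, which meets the $149,500 floor, so this disjunct is met. However, the operative events occurred in Casley, which falls within the stated exception and so defeats the condition. Not met.
  (b) The amount in controversy is $162,000, within the $168,500 ceiling. Satisfied.
  (c) The plaintiff resides in Isten, which is not Tardale. Satisfied.
  (d) The claim is a consumer claim, not an employment claim, so this disjunct is met. Condition met.
  (e) Every defendant has filed written consent, so this disjunct is met. Satisfied.
  → Not every requirement is met — no jurisdiction.
The Rhomere Regional Court:
  (a) The plaintiff resides in Isten, which is not Rhomere, so this disjunct is met. Condition met.
  (b) The amount in controversy is $162,000, within the USD 250,000 ceiling, so one alternative holds. And the carve-out is inapplicable — the defendant resides in Casford, not Rhomere. Condition met.
  (c) The claim is a consumer claim, so this disjunct is met. Condition met.
  (d) The amount in controversy is USD 162,000, which meets the $10,000 floor, which satisfies one of the alternatives. Condition met.
  (e) No defendant is a corporation; the claim is a consumer claim — none of the alternatives is met. Not satisfied.
  → At least one condition fails; no jurisdiction.
No court satisfies all of its conditions.

0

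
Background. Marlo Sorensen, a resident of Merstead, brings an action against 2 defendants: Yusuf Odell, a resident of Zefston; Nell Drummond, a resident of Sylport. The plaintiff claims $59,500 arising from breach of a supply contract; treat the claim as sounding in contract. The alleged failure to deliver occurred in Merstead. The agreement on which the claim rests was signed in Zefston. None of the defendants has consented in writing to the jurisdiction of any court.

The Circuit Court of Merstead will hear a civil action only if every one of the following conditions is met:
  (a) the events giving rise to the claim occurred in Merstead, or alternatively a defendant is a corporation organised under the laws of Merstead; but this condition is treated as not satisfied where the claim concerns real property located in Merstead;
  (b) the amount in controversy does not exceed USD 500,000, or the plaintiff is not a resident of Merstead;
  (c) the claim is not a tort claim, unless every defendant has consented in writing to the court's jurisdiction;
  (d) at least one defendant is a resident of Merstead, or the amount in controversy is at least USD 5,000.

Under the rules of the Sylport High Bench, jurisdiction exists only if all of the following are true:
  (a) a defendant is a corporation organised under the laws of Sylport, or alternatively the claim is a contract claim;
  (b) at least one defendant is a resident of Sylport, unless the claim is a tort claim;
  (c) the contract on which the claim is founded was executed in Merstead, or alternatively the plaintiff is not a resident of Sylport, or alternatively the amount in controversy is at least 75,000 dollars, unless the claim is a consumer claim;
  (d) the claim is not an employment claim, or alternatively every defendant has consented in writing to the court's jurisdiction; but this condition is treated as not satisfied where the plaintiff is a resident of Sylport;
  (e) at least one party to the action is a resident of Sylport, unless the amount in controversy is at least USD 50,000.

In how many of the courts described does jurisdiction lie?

2

The Circuit Court of Merstead:
  (a) The operative events occurred in Merstead — that alternative is enough. And the carve-out is inapplicable — the claim does not concern real property. Condition met.
  (b) The amount in controversy is 59,500 dollars, within the 500,000 dollars ceiling — that alternative is enough. Condition met.
  (c) The claim is a contract claim, not a tort claim. Condition met.
  (d) The amount in controversy is $59,500, which meets the $5,000 floor, which satisfies one of the alternatives. Satisfied.
  → Jurisdiction lies.
The Sylport High Bench:
  (a) The claim is a contract claim, which satisfies one of the alternatives. Satisfied.
  (b) Nell Drummond resides in Sylport. Met.
  (c) The plaintiff resides in Merstead, which is not Sylport, so this disjunct is met. Condition met.
  (d) The claim is a contract claim, not an employment claim, so one alternative holds. The carve-out does not apply: the plaintiff resides in Merstead, not Sylport. Condition met.
  (e) Nell Drummond resides in Sylport. Condition met.
  → Every requirement is satisfied — jurisdiction.
Courts with jurisdiction: the Circuit Court of Merstead, the Sylport High Bench — 2 in total.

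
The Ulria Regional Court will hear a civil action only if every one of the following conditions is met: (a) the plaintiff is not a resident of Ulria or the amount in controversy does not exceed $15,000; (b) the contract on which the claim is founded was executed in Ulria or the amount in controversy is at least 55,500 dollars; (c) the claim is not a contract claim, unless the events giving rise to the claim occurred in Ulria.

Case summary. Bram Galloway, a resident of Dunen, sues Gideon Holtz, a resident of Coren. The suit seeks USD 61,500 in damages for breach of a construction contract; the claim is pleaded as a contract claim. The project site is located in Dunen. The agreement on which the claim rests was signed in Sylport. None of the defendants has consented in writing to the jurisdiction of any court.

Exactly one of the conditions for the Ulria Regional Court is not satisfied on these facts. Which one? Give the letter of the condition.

(c)

The Ulria Regional Court:
  (a) The plaintiff resides in Dunen, which is not Ulria — that alternative is enough. Satisfied.
  (b) The amount in controversy is $61,500, which meets the 55,500 dollars floor, so one alternative holds. Condition met.
  (c) The claim is a contract claim. And the operative events occurred in Dunen, not Ulria, so the proviso does not save it. Fails.
Only condition (c) fails.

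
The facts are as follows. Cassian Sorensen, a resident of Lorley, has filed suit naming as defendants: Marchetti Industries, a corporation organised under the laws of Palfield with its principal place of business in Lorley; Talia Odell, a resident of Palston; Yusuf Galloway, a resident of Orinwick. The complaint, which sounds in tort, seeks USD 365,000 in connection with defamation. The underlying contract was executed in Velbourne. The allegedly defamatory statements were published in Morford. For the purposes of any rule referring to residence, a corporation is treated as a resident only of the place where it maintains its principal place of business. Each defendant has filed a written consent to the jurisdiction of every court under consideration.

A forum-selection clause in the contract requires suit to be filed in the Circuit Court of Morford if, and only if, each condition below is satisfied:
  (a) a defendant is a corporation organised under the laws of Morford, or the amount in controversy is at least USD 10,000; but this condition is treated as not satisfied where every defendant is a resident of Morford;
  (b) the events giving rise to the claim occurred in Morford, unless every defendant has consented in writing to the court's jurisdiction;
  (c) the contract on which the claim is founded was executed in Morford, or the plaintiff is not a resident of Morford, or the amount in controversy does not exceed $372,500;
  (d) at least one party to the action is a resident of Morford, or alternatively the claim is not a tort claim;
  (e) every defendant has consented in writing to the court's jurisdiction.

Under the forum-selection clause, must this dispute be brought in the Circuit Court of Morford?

No

The Circuit Court of Morford:
  (a) The amount in controversy is $365,000, which meets the 10,000 dollars floor, which satisfies one of the alternatives. The exception is not triggered, since the defendants reside as follows — Marchetti Industries in Lorley, Talia Odell in Palston, Yusuf Galloway in Orinwick — not all in Morford. Satisfied.
  (b) The operative events occurred in Morford. Condition met.
  (c) The plaintiff resides in Lorley, which is not Morford, so one alternative holds. Condition met.
  (d) No party resides in Morford; the claim is a tort claim — no alternative holds. Not met.
  (e) Every defendant has filed written consent. Met.
  → The clause does not apply.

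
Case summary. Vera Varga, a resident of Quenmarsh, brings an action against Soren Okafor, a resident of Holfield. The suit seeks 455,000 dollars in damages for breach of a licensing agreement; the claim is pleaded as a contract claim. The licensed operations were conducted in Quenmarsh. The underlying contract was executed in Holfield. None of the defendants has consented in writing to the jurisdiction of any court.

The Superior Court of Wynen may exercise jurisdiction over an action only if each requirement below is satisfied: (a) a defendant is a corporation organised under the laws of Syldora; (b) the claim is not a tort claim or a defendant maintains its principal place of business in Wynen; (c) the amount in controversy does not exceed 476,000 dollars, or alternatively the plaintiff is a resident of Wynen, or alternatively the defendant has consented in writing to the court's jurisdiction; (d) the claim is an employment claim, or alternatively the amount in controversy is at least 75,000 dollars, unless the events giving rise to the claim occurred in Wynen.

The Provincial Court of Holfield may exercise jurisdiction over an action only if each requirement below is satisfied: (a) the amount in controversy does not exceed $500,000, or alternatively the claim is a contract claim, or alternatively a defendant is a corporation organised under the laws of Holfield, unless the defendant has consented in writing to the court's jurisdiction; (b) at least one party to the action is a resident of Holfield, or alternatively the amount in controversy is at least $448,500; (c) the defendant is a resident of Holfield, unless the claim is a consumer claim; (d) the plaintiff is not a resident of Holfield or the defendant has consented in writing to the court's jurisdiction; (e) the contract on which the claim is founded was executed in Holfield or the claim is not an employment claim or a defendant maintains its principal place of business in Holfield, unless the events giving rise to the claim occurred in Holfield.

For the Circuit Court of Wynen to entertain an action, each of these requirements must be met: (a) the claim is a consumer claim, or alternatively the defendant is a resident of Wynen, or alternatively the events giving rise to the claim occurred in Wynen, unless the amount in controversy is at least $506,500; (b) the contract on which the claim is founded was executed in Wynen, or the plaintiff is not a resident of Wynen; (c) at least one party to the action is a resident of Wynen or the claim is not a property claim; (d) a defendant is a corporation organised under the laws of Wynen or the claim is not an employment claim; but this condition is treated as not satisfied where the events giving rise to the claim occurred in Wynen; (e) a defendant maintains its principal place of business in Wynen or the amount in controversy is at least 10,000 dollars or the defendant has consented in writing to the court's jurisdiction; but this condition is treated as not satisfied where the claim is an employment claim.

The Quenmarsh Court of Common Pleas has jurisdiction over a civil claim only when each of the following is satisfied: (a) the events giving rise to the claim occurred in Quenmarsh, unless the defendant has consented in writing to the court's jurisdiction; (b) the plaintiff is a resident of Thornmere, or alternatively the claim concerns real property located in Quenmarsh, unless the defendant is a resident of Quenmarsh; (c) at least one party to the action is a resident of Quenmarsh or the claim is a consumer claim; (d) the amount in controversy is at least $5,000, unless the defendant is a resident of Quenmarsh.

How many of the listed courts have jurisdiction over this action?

The Superior Court of Wynen:
  (a) No defendant is a corporation. Not met.
  (b) The claim is a contract claim, not a tort claim, so this disjunct is met. Met.
  (c) The amount in controversy is $455,000, within the USD 476,000 ceiling, so this disjunct is met. Condition met.
  (d) The amount in controversy is 455,000 dollars, which meets the 75,000 dollars floor — that alternative is enough. Condition met.
  → No jurisdiction.
The Provincial Court of Holfield:
  (a) The amount in controversy is USD 455,000, within the 500,000 dollars ceiling, so this disjunct is met. Condition met.
  (b) Soren Okafor resides in Holfield, so this disjunct is met. Satisfied.
  (c) The defendant resides in Holfield. Satisfied.
  (d) The plaintiff resides in Quenmarsh, which is not Holfield, so this disjunct is met. Condition met.
  (e) The contract was executed in Holfield, which satisfies one of the alternatives. Condition met.
  → Every requirement is satisfied — jurisdiction.
The Circuit Court of Wynen:
  (a) The claim is a contract claim, not a consumer claim; the defendant resides in Holfield, not Wynen; the operative events occurred in Quenmarsh, not Wynen — every alternative fails. And the amount in controversy is USD 455,000, below the $506,500 floor, so the proviso does not save it. Condition not met.
  (b) The plaintiff resides in Quenmarsh, which is not Wynen, so one alternative holds. Met.
  (c) The claim is a contract claim, not a property claim, which satisfies one of the alternatives. Satisfied.
  (d) The claim is a contract claim, not an employment claim, so this disjunct is met. And the carve-out is inapplicable — the operative events occurred in Quenmarsh, not Wynen. Condition met.
  (e) The amount in controversy is USD 455,000, which meets the 10,000 dollars floor, so this disjunct is met. The carve-out does not apply: the claim is a contract claim, not an employment claim. Met.
  → At least one condition fails; no jurisdiction.
The Quenmarsh Court of Common Pleas:
  (a) The operative events occurred in Quenmarsh. Satisfied.
  (b) The plaintiff resides in Quenmarsh, not Thornmere; the claim does not concern real property — no alternative holds. Nor does the 'unless' clause help: the defendant resides in Holfield, not Quenmarsh. Condition not met.
  (c) Vera Varga resides in Quenmarsh, so this disjunct is met. Satisfied.
  (d) The amount in controversy is $455,000, which meets the 5,000 dollars floor. Met.
  → Not every requirement is met — no jurisdiction.
Courts with jurisdiction: the Provincial Court of Holfield — 1 in total.

1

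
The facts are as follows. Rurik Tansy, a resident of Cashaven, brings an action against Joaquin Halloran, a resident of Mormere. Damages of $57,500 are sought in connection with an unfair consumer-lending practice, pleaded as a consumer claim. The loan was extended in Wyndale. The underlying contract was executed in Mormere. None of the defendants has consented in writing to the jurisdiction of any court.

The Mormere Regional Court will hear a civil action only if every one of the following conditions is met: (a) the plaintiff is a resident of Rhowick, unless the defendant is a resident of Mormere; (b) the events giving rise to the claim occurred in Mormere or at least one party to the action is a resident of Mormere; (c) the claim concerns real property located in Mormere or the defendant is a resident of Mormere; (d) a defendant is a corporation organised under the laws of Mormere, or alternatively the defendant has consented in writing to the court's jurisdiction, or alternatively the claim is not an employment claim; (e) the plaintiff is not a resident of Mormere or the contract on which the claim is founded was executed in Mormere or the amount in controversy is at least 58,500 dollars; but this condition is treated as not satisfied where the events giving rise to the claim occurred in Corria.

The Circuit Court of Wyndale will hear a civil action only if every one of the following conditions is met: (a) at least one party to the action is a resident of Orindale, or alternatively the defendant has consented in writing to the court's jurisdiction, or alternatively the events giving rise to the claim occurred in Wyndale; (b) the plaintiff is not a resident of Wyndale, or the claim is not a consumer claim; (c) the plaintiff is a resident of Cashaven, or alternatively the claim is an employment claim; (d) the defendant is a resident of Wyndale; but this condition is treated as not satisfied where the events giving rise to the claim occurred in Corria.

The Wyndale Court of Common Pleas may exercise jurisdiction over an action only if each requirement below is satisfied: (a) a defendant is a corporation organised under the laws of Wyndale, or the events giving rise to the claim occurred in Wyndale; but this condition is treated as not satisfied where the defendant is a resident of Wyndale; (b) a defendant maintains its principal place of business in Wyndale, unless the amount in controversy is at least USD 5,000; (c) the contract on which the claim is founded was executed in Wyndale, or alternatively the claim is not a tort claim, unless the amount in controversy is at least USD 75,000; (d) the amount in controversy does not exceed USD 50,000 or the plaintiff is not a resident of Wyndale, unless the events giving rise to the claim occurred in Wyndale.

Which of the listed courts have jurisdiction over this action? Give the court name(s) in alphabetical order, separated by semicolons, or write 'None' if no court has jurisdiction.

The Mormere Regional Court:
  (a) The plaintiff resides in Cashaven, not Rhowick. The proviso rescues it, though: the defendant resides in Mormere. Satisfied.
  (b) Joaquin Halloran resides in Mormere — that alternative is enough. Condition met.
  (c) The defendant resides in Mormere — that alternative is enough. Met.
  (d) The claim is a consumer claim, not an employment claim, so one alternative holds. Satisfied.
  (e) The plaintiff resides in Cashaven, which is not Mormere — that alternative is enough. And the carve-out is inapplicable — the operative events occurred in Wyndale, not Corria. Condition met.
  → Jurisdiction lies.
The Circuit Court of Wyndale:
  (a) The operative events occurred in Wyndale, so this disjunct is met. Satisfied.
  (b) The plaintiff resides in Cashaven, which is not Wyndale, so this disjunct is met. Met.
  (c) The plaintiff resides in Cashaven, which satisfies one of the alternatives. Met.
  (d) The defendant resides in Mormere, not Wyndale. Not met.
  → No jurisdiction.
The Wyndale Court of Common Pleas:
  (a) The operative events occurred in Wyndale, so this disjunct is met. The carve-out does not apply: the defendant resides in Mormere, not Wyndale. Condition met.
  (b) No defendant is a corporation. But the amount in controversy is USD 57,500, which meets the $5,000 floor, and the 'unless' clause therefore excuses the requirement. Met.
  (c) The claim is a consumer claim, not a tort claim, so one alternative holds. Met.
  (d) The plaintiff resides in Cashaven, which is not Wyndale, so one alternative holds. Condition met.
  → Jurisdiction lies.

the Mormere Regional Court; the Wyndale Court of Common Pleas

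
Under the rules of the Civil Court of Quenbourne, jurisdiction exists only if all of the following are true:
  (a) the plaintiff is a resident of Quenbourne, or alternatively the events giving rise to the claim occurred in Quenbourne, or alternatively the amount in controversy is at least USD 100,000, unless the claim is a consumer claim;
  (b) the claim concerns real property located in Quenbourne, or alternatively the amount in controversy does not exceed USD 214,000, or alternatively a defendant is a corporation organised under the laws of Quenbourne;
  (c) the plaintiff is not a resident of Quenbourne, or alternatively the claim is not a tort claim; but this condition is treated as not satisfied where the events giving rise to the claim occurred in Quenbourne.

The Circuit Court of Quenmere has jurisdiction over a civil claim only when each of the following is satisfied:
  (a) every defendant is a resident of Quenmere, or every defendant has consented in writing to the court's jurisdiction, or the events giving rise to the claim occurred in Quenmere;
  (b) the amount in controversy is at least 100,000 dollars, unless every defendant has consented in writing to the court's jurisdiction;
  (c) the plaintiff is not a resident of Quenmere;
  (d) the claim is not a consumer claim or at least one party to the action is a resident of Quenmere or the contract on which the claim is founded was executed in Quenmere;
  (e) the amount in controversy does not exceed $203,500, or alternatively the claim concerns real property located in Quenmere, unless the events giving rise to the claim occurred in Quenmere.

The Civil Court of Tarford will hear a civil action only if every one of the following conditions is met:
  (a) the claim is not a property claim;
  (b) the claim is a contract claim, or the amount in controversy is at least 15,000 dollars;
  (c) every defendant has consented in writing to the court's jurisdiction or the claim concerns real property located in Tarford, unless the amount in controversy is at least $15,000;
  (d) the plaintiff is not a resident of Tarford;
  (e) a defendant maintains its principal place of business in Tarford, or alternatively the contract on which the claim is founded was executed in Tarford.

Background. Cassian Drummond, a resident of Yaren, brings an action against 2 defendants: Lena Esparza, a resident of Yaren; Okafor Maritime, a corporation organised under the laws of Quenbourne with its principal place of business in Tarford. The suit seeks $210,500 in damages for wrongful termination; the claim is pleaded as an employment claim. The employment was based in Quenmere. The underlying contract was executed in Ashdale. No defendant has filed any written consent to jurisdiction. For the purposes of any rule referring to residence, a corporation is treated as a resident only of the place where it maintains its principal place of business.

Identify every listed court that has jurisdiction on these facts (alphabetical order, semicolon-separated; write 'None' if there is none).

the Circuit Court of Quenmere; the Civil Court of Quenbourne; the Civil Court of Tarford

The Civil Court of Quenbourne:
  (a) The amount in controversy is $210,500, which meets the $100,000 floor — that alternative is enough. Condition met.
  (b) The amount in controversy is 210,500 dollars, within the USD 214,000 ceiling, so this disjunct is met. Satisfied.
  (c) The plaintiff resides in Yaren, which is not Quenbourne, so one alternative holds. The carve-out does not apply: the operative events occurred in Quenmere, not Quenbourne. Met.
  → All conditions met; jurisdiction exists.
The Circuit Court of Quenmere:
  (a) The operative events occurred in Quenmere, so this disjunct is met. Condition met.
  (b) The amount in controversy is USD 210,500, which meets the $100,000 floor. Condition met.
  (c) The plaintiff resides in Yaren, which is not Quenmere. Met.
  (d) The claim is an employment claim, not a consumer claim — that alternative is enough. Met.
  (e) The amount in controversy is $210,500, above the USD 203,500 ceiling; the claim does not concern real property — no alternative holds. However, the operative events occurred in Quenmere, so the 'unless' proviso supplies this condition. Met.
  → The court has jurisdiction.
The Civil Court of Tarford:
  (a) The claim is an employment claim, not a property claim. Condition met.
  (b) The amount in controversy is 210,500 dollars, which meets the $15,000 floor — that alternative is enough. Met.
  (c) No such written consent has been filed; the claim does not concern real property — none of the alternatives is met. However, the amount in controversy is USD 210,500, which meets the USD 15,000 floor, so the 'unless' proviso supplies this condition. Condition met.
  (d) The plaintiff resides in Yaren, which is not Tarford. Condition met.
  (e) Okafor Maritime has its principal place of business in Tarford — that alternative is enough. Satisfied.
  → All conditions met; jurisdiction exists.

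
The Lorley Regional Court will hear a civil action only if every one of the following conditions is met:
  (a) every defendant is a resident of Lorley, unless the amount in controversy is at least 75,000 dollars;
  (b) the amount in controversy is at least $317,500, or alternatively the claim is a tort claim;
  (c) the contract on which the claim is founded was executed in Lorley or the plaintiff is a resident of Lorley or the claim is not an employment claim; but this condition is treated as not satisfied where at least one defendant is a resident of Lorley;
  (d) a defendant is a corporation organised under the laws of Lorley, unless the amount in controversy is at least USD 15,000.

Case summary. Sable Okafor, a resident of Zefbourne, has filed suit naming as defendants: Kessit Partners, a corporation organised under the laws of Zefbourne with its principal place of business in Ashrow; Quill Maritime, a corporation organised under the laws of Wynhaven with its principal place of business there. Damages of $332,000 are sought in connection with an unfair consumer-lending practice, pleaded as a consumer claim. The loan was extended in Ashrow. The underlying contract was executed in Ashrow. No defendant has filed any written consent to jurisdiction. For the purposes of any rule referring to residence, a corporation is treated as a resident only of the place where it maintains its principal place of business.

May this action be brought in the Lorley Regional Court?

The Lorley Regional Court:
  (a) The defendants reside as follows — Kessit Partners in Ashrow, Quill Maritime in Wynhaven — not all in Lorley. However, the amount in controversy is $332,000, which meets the $75,000 floor, so the 'unless' proviso supplies this condition. Met.
  (b) The amount in controversy is 332,000 dollars, which meets the USD 317,500 floor — that alternative is enough. Satisfied.
  (c) The claim is a consumer claim, not an employment claim, so one alternative holds. The exception is not triggered, since no defendant resides in Lorley (they reside in Ashrow, Wynhaven). Condition met.
  (d) The corporate defendant(s) are organised in Wynhaven, Zefbourne, not Lorley. The proviso rescues it, though: the amount in controversy is USD 332,000, which meets the $15,000 floor. Met.
  → All conditions met; jurisdiction exists.

Yes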